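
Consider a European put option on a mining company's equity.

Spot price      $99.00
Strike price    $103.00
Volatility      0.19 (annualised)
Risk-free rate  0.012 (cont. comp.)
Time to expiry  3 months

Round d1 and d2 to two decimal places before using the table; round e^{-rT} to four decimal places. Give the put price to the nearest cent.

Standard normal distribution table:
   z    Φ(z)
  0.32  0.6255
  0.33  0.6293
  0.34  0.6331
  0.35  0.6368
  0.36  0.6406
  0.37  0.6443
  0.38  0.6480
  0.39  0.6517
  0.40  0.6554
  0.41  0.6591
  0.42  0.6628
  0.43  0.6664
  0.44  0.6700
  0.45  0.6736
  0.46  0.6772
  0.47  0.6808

σ√T = 0.19 × 0.5000 = 0.0950
ln(S/K) + (r + σ²/2)T = ln(99/103) + (0.012 + 0.19²/2)·0.25 = -0.0396 + 0.0075 = -0.0321
d₁ = -0.0321 / 0.0950 = -0.3379 ≈ -0.34
d₂ = d₁ − σ√T = -0.3379 − 0.0950 = -0.4329 ≈ -0.43
e^(−rT) = e^(−0.012·0.25) = 0.9970
N(−d₂) = N(0.43) = 0.6664;  N(−d₁) = N(0.34) = 0.6331
P = 103·0.9970·0.6664 − 99·0.6331 = 68.4333 − 62.6769 = 5.7564

$5.76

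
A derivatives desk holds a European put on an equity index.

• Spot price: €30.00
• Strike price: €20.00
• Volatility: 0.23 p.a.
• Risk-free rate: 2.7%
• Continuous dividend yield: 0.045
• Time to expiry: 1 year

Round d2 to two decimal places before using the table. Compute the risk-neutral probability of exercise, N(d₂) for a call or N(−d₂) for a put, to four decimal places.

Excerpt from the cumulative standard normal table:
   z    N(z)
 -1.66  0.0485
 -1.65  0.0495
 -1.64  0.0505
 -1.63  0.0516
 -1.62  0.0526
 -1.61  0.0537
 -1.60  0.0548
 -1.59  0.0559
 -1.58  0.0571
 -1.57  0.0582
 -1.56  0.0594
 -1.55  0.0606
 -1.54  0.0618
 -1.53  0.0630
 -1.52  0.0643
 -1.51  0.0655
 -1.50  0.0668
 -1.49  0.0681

σ√T = 0.23 × 1.0000 = 0.2300
d₁ = [ln(30/20) + (0.027 − 0.045 + 0.23²/2)·1] / 0.2300 = [0.4055 + 0.0085] / 0.2300 = 1.7996 → 1.80
d₂ = d₁ − σ√T = 1.7996 − 0.2300 = 1.5696 → 1.57
Pr(exercise) under Q = N(−d₂) = N(-1.57) = 0.0582

0.0582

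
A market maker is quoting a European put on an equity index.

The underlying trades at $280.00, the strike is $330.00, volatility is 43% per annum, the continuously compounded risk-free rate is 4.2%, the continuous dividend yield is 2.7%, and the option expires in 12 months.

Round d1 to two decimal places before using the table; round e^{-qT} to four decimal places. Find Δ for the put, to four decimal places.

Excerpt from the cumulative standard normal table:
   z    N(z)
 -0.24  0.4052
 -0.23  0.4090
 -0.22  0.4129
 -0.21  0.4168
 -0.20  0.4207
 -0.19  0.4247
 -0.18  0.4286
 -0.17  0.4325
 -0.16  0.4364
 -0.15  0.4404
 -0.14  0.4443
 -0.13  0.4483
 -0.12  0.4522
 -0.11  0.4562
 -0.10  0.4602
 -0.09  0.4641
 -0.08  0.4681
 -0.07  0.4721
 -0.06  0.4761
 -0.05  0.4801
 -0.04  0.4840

σ√T = 0.43·√1 = 0.4300
d₁ = [ln(280/330) + (0.042 − 0.027 + 0.43²/2)·1] / 0.4300 = [-0.1643 + 0.1074] / 0.4300 = -0.1322 ⇒ -0.13
N(d₁) = N(-0.13) = 0.4483
Δ_put = exp(−qT)·(N(d₁) − 1) = 0.9734·(0.4483 − 1) = -0.5370

-0.5370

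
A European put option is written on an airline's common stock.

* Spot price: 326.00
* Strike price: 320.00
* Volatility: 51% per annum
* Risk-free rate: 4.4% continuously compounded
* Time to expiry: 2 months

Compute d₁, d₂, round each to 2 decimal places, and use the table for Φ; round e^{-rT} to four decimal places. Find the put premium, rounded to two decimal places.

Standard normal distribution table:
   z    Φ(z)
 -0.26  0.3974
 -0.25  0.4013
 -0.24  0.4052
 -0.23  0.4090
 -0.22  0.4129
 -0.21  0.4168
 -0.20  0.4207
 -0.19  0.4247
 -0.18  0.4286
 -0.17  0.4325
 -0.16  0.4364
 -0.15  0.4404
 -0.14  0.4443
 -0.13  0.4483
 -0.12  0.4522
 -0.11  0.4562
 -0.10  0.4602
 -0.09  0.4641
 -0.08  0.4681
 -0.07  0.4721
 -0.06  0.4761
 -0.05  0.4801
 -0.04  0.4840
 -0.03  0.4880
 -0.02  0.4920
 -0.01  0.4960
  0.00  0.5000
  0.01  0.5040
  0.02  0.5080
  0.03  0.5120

σ√T = 0.51 × 0.4082 = 0.2082
d₁ = [ln(326/320) + (0.044 + 0.51²/2)·0.1667] / 0.2082 = [0.0186 + 0.0290] / 0.2082 = 0.2285 which rounds to 0.23
d₂ = d₁ − σ√T = 0.2285 − 0.2082 = 0.0203 which rounds to 0.02
exp(−rT) = exp(−0.044·0.1667) = 0.9927
N(−d₂) = N(-0.02) = 0.4920;  N(−d₁) = N(-0.23) = 0.4090
P = 320·0.9927·0.4920 − 326·0.4090 = 156.2907 − 133.3340 = 22.9567

22.96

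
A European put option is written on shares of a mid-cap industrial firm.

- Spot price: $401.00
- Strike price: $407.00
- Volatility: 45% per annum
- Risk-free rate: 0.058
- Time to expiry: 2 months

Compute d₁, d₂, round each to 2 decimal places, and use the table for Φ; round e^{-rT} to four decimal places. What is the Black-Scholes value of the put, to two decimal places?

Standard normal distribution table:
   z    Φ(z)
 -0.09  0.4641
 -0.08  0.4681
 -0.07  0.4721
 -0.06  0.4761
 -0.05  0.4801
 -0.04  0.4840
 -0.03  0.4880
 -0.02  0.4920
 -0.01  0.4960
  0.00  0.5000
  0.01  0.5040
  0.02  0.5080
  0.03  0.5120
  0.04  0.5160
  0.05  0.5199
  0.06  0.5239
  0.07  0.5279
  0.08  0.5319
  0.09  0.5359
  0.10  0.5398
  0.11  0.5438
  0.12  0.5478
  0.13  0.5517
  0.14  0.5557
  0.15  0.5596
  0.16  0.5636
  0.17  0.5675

$29.90

σ√T = 0.45 × 0.4082 = 0.1837
d₁ = [ln(401/407) + (0.058 + 0.45²/2)·0.1667] / 0.1837 = [-0.0149 + 0.0265] / 0.1837 = 0.0636 → 0.06
d₂ = d₁ − σ√T = 0.0636 − 0.1837 = -0.1201 → -0.12
exp(−rT) = exp(−0.058·0.1667) = 0.9904
P = 407·0.9904·N(0.12) − 401·N(-0.06) = 407·0.9904·0.5478 − 401·0.4761 = 220.8142 − 190.9161 = 29.8981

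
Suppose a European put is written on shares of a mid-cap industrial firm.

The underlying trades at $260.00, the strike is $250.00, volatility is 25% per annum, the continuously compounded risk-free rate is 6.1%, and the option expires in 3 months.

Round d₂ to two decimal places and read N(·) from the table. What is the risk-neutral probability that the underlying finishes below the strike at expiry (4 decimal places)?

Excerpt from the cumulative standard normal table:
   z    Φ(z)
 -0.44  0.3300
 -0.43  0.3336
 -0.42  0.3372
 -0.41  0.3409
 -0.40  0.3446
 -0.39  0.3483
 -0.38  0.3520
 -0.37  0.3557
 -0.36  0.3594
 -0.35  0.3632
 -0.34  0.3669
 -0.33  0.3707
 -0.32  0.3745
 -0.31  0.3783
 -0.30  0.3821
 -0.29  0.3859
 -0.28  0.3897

0.3557

T = 0.25;  σ√T = 0.1250
d₁ = [ln(260/250) + (0.061 + 0.25²/2)·0.25] / 0.1250 = [0.0392 + 0.0231] / 0.1250 = 0.4983 ≈ 0.50
d₂ = d₁ − σ√T = 0.4983 − 0.1250 = 0.3733 ≈ 0.37
Risk-neutral Pr[S_T < K] = N(−d₂) = N(-0.37) = 0.3557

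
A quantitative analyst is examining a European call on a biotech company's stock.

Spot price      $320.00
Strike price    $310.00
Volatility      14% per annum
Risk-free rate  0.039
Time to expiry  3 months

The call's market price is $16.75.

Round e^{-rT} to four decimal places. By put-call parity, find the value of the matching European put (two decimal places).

e^(−rT) = e^(−0.039·0.25) = 0.9903
Put-call parity: C − P = S − K·e^(−rT) = 320 − 310·0.9903 = 320 − 306.9930 = 13.0070
P = C − (C − P) = 16.75 − (13.0070) = 3.7430

$3.74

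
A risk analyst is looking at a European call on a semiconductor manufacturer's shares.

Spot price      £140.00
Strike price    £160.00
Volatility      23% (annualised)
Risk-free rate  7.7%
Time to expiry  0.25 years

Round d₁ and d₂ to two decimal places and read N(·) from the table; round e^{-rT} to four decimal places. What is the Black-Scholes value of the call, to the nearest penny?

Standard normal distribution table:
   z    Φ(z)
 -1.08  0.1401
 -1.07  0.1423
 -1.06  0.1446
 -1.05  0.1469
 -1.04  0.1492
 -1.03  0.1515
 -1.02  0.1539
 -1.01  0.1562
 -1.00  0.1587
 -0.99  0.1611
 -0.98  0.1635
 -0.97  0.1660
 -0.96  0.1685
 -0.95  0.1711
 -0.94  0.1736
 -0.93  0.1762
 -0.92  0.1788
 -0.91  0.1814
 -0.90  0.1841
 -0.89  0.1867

£1.25

T = 0.25;  σ√T = 0.1150
ln(S/K) + (r + σ²/2)T = ln(140/160) + (0.077 + 0.23²/2)·0.25 = -0.1335 + 0.0259 = -0.1077
d₁ = -0.1077 / 0.1150 = -0.9363 ⇒ -0.94
d₂ = d₁ − σ√T = -0.9363 − 0.1150 = -1.0513 ⇒ -1.05
exp(−rT) = exp(−0.077·0.25) = 0.9809
N(d₁) = N(-0.94) = 0.1736;  N(d₂) = N(-1.05) = 0.1469
C = 140·0.1736 − 160·0.9809·0.1469 = 24.3040 − 23.0551 = 1.2489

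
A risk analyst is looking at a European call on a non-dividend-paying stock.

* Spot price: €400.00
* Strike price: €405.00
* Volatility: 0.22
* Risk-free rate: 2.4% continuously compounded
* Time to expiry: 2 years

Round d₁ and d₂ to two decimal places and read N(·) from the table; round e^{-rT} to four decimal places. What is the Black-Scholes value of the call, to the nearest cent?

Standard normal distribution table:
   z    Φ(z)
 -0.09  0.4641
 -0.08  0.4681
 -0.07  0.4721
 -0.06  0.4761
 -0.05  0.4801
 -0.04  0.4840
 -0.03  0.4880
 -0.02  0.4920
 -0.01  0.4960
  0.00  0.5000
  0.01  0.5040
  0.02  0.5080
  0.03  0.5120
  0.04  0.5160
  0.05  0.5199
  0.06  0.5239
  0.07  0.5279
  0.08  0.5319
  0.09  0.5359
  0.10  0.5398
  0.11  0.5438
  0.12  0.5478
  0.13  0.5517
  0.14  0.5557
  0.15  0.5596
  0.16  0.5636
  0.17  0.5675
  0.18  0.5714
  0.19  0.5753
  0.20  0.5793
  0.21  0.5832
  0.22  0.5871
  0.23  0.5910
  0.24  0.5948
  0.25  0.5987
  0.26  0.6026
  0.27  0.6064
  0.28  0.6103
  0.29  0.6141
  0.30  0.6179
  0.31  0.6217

€55.73

T = 2;  σ√T = 0.3111
d₁ = [ln(400/405) + (0.024 + ½·0.22²)·2] / (σ√T) = (-0.0124 + 0.0964) / 0.3111 = 0.2699 → 0.27
d₂ = 0.2699 − 0.3111 = -0.0412 → -0.04
e^(−rT) = e^(−0.024·2) = 0.9531
N(d₁) = N(0.27) = 0.6064;  N(d₂) = N(-0.04) = 0.4840
C = 400·0.6064 − 405·0.9531·0.4840 = 242.5600 − 186.8267 = 55.7333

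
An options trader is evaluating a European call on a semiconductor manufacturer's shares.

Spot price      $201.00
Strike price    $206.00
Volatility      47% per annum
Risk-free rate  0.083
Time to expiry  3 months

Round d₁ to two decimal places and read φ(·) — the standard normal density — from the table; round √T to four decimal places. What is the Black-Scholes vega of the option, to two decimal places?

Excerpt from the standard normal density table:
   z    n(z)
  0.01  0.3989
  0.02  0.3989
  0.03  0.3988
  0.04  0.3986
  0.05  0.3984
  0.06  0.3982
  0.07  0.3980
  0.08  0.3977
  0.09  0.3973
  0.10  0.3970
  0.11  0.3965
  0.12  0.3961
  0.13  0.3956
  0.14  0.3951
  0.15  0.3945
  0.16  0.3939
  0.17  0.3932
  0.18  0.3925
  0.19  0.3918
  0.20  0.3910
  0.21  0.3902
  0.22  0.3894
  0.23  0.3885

39.90

σ√T = 0.47·√0.25 = 0.2350
d₁ = [ln(201/206) + (0.083 + 0.47²/2)·0.25] / 0.2350 = [-0.0246 + 0.0484] / 0.2350 = 0.1012 ≈ 0.10
√T = √0.25 = 0.5000
φ(d₁) = φ(0.10) = 0.3970
vega = S·φ(d₁)·√T = 201·0.3970·0.5000 = 39.8985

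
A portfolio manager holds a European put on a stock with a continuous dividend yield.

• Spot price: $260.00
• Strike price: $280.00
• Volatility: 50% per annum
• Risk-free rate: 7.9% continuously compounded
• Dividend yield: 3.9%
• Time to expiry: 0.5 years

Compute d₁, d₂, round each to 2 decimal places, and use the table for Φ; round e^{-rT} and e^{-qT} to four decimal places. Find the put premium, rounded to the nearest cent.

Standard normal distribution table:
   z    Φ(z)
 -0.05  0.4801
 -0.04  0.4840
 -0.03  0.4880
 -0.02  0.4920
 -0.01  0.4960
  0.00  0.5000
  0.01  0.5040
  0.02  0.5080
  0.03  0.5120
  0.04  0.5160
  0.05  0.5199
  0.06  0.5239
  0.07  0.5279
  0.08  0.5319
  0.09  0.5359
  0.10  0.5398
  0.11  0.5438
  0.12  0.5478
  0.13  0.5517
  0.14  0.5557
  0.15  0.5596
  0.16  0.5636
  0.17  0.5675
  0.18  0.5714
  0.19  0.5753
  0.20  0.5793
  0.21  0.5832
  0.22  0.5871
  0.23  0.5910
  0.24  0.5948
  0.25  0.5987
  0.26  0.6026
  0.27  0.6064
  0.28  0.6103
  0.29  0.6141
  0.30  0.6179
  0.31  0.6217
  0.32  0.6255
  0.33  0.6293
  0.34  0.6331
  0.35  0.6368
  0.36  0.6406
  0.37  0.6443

$43.93

σ√T = 0.5·√0.5 = 0.3536
d₁ = [ln(260/280) + (0.079 − 0.039 + 0.5²/2)·0.5] / 0.3536 = [-0.0741 + 0.0825] / 0.3536 = 0.0237 → 0.02
d₂ = d₁ − σ√T = 0.0237 − 0.3536 = -0.3298 → -0.33
exp(−qT) = exp(−0.039·0.5) = 0.9807;  exp(−rT) = exp(−0.079·0.5) = 0.9613
P = 280·0.9613·N(0.33) − 260·0.9807·N(-0.02) = 280·0.9613·0.6293 − 260·0.9807·0.4920 = 169.3849 − 125.4511 = 43.9338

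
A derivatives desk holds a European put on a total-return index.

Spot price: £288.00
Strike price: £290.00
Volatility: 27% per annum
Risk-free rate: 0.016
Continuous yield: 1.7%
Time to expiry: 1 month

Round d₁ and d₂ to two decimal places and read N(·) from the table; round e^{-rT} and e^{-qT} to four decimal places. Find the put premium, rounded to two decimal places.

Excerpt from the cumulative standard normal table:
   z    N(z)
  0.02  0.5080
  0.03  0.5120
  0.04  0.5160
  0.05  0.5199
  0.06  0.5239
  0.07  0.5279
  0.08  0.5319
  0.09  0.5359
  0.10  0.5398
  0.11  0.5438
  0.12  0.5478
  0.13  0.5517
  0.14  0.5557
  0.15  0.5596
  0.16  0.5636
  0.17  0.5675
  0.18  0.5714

£10.26

σ√T = 0.27 × 0.2887 = 0.0779
d₁ = [ln(288/290) + (0.016 − 0.017 + ½·0.27²)·0.08333] / (σ√T) = (-0.0069 + 0.0030) / 0.0779 = -0.0509 ⇒ -0.05
d₂ = -0.0509 − 0.0779 = -0.1288 ⇒ -0.13
e^(−qT) = e^(−0.017·0.08333) = 0.9986;  e^(−rT) = e^(−0.016·0.08333) = 0.9987
N(−d₂) = N(0.13) = 0.5517;  N(−d₁) = N(0.05) = 0.5199
P = 290·0.9987·0.5517 − 288·0.9986·0.5199 = 159.7850 − 149.5216 = 10.2634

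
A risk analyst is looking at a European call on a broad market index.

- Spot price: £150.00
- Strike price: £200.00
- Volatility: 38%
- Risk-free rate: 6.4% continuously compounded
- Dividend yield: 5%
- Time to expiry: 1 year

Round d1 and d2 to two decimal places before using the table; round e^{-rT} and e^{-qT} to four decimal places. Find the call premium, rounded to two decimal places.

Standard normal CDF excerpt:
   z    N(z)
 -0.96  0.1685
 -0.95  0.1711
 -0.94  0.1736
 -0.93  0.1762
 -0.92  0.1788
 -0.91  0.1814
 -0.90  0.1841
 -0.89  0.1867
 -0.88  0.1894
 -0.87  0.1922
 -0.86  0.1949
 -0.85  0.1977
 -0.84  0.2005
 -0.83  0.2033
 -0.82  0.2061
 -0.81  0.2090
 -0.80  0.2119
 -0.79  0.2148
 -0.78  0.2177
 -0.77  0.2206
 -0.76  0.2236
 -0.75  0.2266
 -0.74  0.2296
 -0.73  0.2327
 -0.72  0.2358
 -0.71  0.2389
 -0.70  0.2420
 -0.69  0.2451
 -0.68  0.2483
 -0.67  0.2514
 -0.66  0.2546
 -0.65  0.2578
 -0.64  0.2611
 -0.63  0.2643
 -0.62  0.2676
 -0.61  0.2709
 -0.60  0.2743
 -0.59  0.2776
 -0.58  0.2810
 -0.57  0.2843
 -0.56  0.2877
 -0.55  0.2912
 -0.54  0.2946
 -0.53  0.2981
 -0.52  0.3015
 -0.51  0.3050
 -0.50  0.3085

T = 1;  σ√T = 0.3800
d₁ = [ln(150/200) + (0.064 − 0.05 + 0.38²/2)·1] / 0.3800 = [-0.2877 + 0.0862] / 0.3800 = -0.5302 ≈ -0.53
d₂ = d₁ − σ√T = -0.5302 − 0.3800 = -0.9102 ≈ -0.91
e^(−qT) = e^(−0.05·1) = 0.9512;  e^(−rT) = e^(−0.064·1) = 0.9380
N(d₁) = N(-0.53) = 0.2981;  N(d₂) = N(-0.91) = 0.1814
C = 150·0.9512·0.2981 − 200·0.9380·0.1814 = 42.5329 − 34.0306 = 8.5023

£8.50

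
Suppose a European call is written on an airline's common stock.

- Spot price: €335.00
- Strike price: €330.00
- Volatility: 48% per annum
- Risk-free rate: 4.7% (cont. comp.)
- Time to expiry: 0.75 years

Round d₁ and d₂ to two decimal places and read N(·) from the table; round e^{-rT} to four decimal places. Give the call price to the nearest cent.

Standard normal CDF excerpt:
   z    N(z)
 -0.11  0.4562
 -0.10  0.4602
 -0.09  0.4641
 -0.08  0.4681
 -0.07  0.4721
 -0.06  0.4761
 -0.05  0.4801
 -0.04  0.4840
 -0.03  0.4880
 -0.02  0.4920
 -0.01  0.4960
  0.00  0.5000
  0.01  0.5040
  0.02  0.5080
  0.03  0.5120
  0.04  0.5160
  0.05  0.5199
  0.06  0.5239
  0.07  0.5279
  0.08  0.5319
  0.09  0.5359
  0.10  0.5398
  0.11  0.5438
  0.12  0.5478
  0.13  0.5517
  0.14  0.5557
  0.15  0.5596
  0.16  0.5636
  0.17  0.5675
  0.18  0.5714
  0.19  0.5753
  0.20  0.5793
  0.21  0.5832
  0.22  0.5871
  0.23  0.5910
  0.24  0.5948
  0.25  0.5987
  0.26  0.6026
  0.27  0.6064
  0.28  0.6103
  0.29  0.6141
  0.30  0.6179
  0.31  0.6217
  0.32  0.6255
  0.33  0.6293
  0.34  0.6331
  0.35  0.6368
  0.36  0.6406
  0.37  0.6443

σ√T = 0.48·√0.75 = 0.4157
d₁ = [ln(335/330) + (0.047 + 0.48²/2)·0.75] / 0.4157 = [0.0150 + 0.1217] / 0.4157 = 0.3288 ≈ 0.33
d₂ = d₁ − σ√T = 0.3288 − 0.4157 = -0.0869 ≈ -0.09
exp(−rT) = exp(−0.047·0.75) = 0.9654
N(d₁) = N(0.33) = 0.6293;  N(d₂) = N(-0.09) = 0.4641
C = 335·0.6293 − 330·0.9654·0.4641 = 210.8155 − 147.8539 = 62.9616

€62.96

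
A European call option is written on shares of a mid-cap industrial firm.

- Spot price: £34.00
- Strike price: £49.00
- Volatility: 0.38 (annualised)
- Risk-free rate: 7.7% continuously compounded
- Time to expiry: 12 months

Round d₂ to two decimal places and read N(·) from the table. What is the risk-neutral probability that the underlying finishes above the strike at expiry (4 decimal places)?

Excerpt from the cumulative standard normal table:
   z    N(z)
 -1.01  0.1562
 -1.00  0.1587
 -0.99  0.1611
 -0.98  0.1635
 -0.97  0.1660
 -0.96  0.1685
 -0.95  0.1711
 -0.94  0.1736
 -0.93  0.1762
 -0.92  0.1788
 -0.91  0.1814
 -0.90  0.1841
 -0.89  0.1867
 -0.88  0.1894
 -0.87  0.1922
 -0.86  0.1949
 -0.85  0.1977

0.1711

T = 1;  σ√T = 0.3800
d₁ = [ln(34/49) + (0.077 + ½·0.38²)·1] / (σ√T) = (-0.3655 + 0.1492) / 0.3800 = -0.5691 → -0.57
d₂ = -0.5691 − 0.3800 = -0.9491 → -0.95
Pr(exercise) under Q = N(d₂) = 0.1711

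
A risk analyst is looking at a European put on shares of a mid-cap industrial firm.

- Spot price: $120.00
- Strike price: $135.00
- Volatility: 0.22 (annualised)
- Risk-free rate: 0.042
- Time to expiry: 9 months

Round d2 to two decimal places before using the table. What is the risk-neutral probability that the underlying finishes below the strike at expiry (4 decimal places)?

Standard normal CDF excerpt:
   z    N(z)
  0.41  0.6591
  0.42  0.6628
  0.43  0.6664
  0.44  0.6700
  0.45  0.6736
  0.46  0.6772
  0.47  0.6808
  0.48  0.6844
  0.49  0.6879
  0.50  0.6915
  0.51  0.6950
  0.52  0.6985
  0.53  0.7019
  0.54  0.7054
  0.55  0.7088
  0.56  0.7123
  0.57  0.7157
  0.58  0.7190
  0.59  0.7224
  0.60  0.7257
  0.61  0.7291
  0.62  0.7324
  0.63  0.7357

T = 0.75;  σ√T = 0.1905
d₁ = [ln(120/135) + (0.042 + 0.22²/2)·0.75] / 0.1905 = [-0.1178 + 0.0497] / 0.1905 = -0.3576 ⇒ -0.36
d₂ = d₁ − σ√T = -0.3576 − 0.1905 = -0.5481 ⇒ -0.55
Pr(exercise) under Q = N(−d₂) = N(0.55) = 0.7088

0.7088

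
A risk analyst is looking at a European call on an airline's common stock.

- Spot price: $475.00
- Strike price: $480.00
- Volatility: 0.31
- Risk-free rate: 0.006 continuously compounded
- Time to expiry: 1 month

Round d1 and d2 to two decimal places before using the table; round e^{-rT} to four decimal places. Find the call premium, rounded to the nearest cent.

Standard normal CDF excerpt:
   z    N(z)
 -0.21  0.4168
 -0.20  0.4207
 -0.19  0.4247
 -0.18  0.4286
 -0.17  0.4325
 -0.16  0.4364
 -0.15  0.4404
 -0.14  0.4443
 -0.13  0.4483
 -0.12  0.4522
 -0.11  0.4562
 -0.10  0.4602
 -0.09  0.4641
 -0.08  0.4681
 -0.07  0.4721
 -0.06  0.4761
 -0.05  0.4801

σ√T = 0.31·√0.08333 = 0.0895
d₁ = [ln(475/480) + (0.006 + 0.31²/2)·0.08333] / 0.0895 = [-0.0105 + 0.0045] / 0.0895 = -0.0667 which rounds to -0.07
d₂ = d₁ − σ√T = -0.0667 − 0.0895 = -0.1562 which rounds to -0.16
exp(−rT) = exp(−0.006·0.08333) = 0.9995
C = 475·N(-0.07) − 480·0.9995·N(-0.16) = 475·0.4721 − 480·0.9995·0.4364 = 224.2475 − 209.3673 = 14.8802

$14.88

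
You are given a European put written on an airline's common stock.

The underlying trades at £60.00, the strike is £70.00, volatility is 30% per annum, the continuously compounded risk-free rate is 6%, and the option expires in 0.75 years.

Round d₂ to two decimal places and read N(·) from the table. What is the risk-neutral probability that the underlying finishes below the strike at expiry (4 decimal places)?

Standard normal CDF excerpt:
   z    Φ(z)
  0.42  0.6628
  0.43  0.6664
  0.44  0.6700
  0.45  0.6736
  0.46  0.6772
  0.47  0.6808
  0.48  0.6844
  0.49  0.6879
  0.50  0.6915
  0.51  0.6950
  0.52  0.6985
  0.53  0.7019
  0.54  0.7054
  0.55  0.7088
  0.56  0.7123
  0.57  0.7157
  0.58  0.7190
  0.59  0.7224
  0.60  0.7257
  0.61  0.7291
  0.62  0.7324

T = 0.75;  σ√T = 0.2598
ln(S/K) + (r + σ²/2)T = ln(60/70) + (0.06 + 0.3²/2)·0.75 = -0.1542 + 0.0788 = -0.0754
d₁ = -0.0754 / 0.2598 = -0.2902 which rounds to -0.29
d₂ = d₁ − σ√T = -0.2902 − 0.2598 = -0.5500 which rounds to -0.55
Pr(exercise) under Q = N(−d₂) = N(0.55) = 0.7088

0.7088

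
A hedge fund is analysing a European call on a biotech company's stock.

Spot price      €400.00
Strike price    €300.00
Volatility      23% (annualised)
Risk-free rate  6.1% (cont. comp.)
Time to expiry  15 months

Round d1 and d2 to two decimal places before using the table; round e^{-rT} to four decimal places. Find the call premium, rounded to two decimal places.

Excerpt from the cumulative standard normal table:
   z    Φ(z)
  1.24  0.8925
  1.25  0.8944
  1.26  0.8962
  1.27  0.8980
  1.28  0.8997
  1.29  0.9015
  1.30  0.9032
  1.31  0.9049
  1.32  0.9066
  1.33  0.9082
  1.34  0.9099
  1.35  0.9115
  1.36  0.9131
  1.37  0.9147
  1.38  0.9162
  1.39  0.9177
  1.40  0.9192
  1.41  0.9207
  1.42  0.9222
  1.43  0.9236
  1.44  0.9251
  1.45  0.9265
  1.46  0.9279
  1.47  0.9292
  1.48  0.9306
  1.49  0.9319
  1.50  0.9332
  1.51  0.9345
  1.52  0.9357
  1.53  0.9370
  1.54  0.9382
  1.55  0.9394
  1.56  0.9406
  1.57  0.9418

σ√T = 0.23 × 1.1180 = 0.2571
d₁ = [ln(400/300) + (0.061 + 0.23²/2)·1.25] / 0.2571 = [0.2877 + 0.1093] / 0.2571 = 1.5438 → 1.54
d₂ = d₁ − σ√T = 1.5438 − 0.2571 = 1.2867 → 1.29
exp(−rT) = exp(−0.061·1.25) = 0.9266
N(d₁) = N(1.54) = 0.9382;  N(d₂) = N(1.29) = 0.9015
C = 400·0.9382 − 300·0.9266·0.9015 = 375.2800 − 250.5990 = 124.6810

€124.68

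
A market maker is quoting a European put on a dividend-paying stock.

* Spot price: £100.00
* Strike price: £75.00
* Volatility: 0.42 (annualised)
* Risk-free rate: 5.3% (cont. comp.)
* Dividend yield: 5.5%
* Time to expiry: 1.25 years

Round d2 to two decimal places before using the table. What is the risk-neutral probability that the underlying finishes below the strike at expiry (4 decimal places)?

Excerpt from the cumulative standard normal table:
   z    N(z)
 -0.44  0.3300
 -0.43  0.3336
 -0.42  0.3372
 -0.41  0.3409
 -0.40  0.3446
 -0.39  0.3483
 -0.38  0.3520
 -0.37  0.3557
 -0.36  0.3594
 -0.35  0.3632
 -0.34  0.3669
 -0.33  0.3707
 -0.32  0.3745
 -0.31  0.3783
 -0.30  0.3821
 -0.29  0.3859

0.3557

σ√T = 0.42 × 1.1180 = 0.4696
ln(S/K) + (r − q + σ²/2)T = ln(100/75) + (0.053 − 0.055 + 0.42²/2)·1.25 = 0.2877 + 0.1077 = 0.3954
d₁ = 0.3954 / 0.4696 = 0.8421 → 0.84
d₂ = d₁ − σ√T = 0.8421 − 0.4696 = 0.3725 → 0.37
Pr(exercise) under Q = N(−d₂) = N(-0.37) = 0.3557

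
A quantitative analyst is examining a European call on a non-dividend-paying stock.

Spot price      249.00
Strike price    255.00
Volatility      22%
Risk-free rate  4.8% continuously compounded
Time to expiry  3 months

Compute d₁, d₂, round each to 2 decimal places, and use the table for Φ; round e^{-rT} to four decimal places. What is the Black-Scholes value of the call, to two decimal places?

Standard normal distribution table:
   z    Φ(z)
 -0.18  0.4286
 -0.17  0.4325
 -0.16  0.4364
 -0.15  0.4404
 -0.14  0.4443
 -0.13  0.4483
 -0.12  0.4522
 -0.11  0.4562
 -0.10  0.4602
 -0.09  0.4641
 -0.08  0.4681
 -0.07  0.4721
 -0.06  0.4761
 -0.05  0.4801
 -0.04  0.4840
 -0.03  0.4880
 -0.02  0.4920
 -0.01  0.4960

σ√T = 0.22 × 0.5000 = 0.1100
d₁ = [ln(249/255) + (0.048 + 0.22²/2)·0.25] / 0.1100 = [-0.0238 + 0.0181] / 0.1100 = -0.0524 → -0.05
d₂ = d₁ − σ√T = -0.0524 − 0.1100 = -0.1624 → -0.16
exp(−rT) = exp(−0.048·0.25) = 0.9881
N(d₁) = N(-0.05) = 0.4801;  N(d₂) = N(-0.16) = 0.4364
C = 249·0.4801 − 255·0.9881·0.4364 = 119.5449 − 109.9577 = 9.5872

9.59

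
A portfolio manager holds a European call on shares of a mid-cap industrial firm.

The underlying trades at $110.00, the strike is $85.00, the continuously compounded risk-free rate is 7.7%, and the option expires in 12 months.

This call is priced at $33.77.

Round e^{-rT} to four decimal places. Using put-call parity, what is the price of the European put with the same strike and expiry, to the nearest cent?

$2.47

exp(−rT) = exp(−0.077·1) = 0.9259
Put-call parity: C − P = S − K·e^(−rT) = 110 − 85·0.9259 = 110 − 78.7015 = 31.2985
P = C − (C − P) = 33.77 − (31.2985) = 2.4715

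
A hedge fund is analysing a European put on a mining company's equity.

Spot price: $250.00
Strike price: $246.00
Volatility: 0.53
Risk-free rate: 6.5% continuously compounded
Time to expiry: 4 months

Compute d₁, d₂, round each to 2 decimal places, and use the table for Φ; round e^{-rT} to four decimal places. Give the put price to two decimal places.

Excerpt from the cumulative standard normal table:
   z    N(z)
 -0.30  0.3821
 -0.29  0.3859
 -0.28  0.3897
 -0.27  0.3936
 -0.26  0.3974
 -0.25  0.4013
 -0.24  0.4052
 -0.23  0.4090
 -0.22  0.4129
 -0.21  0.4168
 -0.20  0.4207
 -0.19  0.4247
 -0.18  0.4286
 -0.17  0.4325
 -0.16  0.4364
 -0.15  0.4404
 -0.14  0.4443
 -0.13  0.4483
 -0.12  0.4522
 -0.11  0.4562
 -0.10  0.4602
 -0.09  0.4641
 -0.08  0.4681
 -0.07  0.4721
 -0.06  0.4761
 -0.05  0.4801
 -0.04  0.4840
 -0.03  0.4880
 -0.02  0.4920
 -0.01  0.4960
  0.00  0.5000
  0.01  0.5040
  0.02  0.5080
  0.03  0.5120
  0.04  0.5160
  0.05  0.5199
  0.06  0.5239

$25.83

σ√T = 0.53 × 0.5774 = 0.3060
d₁ = [ln(250/246) + (0.065 + 0.53²/2)·0.3333] / 0.3060 = [0.0161 + 0.0685] / 0.3060 = 0.2765 which rounds to 0.28
d₂ = d₁ − σ√T = 0.2765 − 0.3060 = -0.0295 which rounds to -0.03
e^(−rT) = e^(−0.065·0.3333) = 0.9786
P = 246·0.9786·N(0.03) − 250·N(-0.28) = 246·0.9786·0.5120 − 250·0.3897 = 123.2566 − 97.4250 = 25.8316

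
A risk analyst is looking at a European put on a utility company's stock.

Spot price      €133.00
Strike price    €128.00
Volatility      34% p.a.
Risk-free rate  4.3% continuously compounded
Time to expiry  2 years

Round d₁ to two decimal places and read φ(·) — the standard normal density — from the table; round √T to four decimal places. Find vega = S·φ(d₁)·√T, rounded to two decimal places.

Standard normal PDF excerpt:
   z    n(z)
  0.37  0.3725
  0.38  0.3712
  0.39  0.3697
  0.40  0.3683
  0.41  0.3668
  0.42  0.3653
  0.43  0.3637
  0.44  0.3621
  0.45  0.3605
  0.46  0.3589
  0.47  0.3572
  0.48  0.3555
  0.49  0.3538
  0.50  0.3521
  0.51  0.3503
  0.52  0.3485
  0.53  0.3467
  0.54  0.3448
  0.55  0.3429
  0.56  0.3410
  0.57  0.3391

66.23

T = 2;  σ√T = 0.4808
ln(S/K) + (r + σ²/2)T = ln(133/128) + (0.043 + 0.34²/2)·2 = 0.0383 + 0.2016 = 0.2399
d₁ = 0.2399 / 0.4808 = 0.4990 → 0.50
√T = √2 = 1.4142
φ(d₁) = φ(0.50) = 0.3521
vega = S·φ(d₁)·√T = 133·0.3521·1.4142 = 66.2260
(Vega is the same for a European call and put with the same parameters.)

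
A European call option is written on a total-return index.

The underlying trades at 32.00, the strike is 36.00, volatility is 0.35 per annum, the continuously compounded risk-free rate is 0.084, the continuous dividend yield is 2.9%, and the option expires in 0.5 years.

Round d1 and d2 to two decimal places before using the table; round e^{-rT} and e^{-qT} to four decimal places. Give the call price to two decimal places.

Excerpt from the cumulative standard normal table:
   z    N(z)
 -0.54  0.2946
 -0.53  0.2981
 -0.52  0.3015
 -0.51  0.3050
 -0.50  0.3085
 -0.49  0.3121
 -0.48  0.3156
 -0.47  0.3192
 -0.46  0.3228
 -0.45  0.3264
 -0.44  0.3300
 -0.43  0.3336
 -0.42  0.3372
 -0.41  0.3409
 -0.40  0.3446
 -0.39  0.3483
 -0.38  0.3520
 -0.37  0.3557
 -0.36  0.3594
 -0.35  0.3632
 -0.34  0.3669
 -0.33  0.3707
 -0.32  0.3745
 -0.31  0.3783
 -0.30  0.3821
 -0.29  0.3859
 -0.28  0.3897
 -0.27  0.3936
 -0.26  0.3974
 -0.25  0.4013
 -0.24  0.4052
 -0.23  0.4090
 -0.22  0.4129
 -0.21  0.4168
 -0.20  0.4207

2.01

σ√T = 0.35·√0.5 = 0.2475
d₁ = [ln(32/36) + (0.084 − 0.029 + ½·0.35²)·0.5] / (σ√T) = (-0.1178 + 0.0581) / 0.2475 = -0.2411 which rounds to -0.24
d₂ = -0.2411 − 0.2475 = -0.4885 which rounds to -0.49
exp(−qT) = exp(−0.029·0.5) = 0.9856;  exp(−rT) = exp(−0.084·0.5) = 0.9589
N(d₁) = N(-0.24) = 0.4052;  N(d₂) = N(-0.49) = 0.3121
C = 32·0.9856·0.4052 − 36·0.9589·0.3121 = 12.7797 − 10.7738 = 2.0059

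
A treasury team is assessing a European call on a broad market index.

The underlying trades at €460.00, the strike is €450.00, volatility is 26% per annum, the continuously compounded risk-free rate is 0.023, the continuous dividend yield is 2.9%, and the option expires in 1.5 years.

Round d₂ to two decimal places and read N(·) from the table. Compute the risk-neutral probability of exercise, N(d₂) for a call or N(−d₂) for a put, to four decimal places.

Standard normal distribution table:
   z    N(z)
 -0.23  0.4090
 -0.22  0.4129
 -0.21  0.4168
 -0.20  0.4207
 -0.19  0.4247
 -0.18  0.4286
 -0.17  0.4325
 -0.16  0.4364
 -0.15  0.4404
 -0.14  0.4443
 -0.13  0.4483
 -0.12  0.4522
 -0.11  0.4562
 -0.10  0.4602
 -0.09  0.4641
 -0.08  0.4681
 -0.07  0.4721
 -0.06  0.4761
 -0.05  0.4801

σ√T = 0.26 × 1.2247 = 0.3184
ln(S/K) + (r − q + σ²/2)T = ln(460/450) + (0.023 − 0.029 + 0.26²/2)·1.5 = 0.0220 + 0.0417 = 0.0637
d₁ = 0.0637 / 0.3184 = 0.2000 ≈ 0.20
d₂ = d₁ − σ√T = 0.2000 − 0.3184 = -0.1185 ≈ -0.12
Pr(exercise) under Q = N(d₂) = 0.4522

0.4522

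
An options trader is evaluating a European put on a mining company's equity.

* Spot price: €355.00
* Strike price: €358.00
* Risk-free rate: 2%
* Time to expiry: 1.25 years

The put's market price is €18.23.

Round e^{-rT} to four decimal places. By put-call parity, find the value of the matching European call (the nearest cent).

e^(−rT) = e^(−0.02·1.25) = 0.9753
Put-call parity: C − P = S − K·e^(−rT) = 355 − 358·0.9753 = 355 − 349.1574 = 5.8426
C = P + (C − P) = 18.23 + (5.8426) = 24.0726

€24.07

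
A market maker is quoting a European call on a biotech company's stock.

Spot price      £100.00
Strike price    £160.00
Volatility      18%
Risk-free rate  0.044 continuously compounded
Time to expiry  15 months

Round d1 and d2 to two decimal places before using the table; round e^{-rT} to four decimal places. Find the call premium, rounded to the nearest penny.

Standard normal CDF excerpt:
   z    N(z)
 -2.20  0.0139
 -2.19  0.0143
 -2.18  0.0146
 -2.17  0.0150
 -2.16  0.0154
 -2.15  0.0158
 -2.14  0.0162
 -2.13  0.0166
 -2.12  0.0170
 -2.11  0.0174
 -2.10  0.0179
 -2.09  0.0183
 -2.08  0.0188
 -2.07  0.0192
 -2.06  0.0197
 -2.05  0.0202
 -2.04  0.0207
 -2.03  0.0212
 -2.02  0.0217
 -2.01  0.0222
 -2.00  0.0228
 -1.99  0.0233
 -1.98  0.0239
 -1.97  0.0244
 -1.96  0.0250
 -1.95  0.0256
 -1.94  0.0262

σ√T = 0.18·√1.25 = 0.2012
d₁ = [ln(100/160) + (0.044 + 0.18²/2)·1.25] / 0.2012 = [-0.4700 + 0.0752] / 0.2012 = -1.9615 ⇒ -1.96
d₂ = d₁ − σ√T = -1.9615 − 0.2012 = -2.1628 ⇒ -2.16
e^(−rT) = e^(−0.044·1.25) = 0.9465
C = 100·N(-1.96) − 160·0.9465·N(-2.16) = 100·0.0250 − 160·0.9465·0.0154 = 2.5000 − 2.3322 = 0.1678

£0.17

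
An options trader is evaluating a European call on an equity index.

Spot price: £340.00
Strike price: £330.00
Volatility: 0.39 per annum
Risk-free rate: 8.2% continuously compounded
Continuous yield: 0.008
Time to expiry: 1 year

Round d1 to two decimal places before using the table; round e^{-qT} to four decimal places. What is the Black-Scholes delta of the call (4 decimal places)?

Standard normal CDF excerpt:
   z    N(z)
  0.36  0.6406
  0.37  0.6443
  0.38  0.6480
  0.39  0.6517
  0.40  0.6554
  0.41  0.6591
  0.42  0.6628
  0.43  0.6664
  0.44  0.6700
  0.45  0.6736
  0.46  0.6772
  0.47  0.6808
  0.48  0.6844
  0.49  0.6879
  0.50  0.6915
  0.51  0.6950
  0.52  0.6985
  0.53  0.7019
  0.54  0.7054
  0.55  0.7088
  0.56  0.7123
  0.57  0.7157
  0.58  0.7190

0.6718

σ√T = 0.39 × 1.0000 = 0.3900
d₁ = [ln(340/330) + (0.082 − 0.008 + 0.39²/2)·1] / 0.3900 = [0.0299 + 0.1501] / 0.3900 = 0.4613 which rounds to 0.46
N(d₁) = N(0.46) = 0.6772
Δ_call = exp(−qT)·N(d₁) = 0.9920·0.6772 = 0.6718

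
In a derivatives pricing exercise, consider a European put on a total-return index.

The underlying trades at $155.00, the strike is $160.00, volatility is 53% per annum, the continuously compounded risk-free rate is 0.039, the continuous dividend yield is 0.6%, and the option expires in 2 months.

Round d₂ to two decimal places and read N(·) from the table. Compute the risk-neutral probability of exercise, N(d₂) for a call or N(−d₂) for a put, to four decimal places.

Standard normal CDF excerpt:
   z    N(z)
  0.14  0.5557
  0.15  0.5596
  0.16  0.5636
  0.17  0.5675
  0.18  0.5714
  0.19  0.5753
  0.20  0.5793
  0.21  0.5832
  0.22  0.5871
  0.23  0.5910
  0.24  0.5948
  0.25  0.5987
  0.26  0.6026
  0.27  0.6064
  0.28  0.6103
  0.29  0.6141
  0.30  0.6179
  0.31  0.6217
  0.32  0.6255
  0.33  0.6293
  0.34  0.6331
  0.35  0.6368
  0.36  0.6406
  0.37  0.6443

0.5910

σ√T = 0.53 × 0.4082 = 0.2164
d₁ = [ln(155/160) + (0.039 − 0.006 + 0.53²/2)·0.1667] / 0.2164 = [-0.0317 + 0.0289] / 0.2164 = -0.0131 → -0.01
d₂ = d₁ − σ√T = -0.0131 − 0.2164 = -0.2295 → -0.23
Risk-neutral Pr[S_T < K] = N(−d₂) = N(0.23) = 0.5910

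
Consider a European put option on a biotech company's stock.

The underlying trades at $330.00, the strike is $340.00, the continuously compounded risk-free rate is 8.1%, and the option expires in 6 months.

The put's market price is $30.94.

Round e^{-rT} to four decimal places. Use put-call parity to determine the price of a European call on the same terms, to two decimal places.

e^(−rT) = e^(−0.081·0.5) = 0.9603
Put-call parity: C − P = S − K·e^(−rT) = 330 − 340·0.9603 = 330 − 326.5020 = 3.4980
C = P + (C − P) = 30.94 + (3.4980) = 34.4380

$34.44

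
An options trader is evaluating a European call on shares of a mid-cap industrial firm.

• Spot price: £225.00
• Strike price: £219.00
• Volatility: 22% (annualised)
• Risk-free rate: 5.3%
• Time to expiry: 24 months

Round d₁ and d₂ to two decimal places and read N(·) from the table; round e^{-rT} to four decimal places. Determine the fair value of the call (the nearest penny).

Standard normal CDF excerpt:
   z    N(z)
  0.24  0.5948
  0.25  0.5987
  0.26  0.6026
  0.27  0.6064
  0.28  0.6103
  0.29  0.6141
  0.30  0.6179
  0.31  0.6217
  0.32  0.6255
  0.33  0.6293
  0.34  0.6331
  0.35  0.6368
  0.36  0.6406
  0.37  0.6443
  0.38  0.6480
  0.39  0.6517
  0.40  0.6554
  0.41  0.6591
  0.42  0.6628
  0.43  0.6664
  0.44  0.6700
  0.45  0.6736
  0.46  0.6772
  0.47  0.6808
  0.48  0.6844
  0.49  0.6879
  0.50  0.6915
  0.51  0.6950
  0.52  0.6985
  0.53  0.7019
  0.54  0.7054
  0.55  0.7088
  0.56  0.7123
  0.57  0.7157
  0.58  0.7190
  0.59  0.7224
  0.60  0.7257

σ√T = 0.22·√2 = 0.3111
d₁ = [ln(225/219) + (0.053 + 0.22²/2)·2] / 0.3111 = [0.0270 + 0.1544] / 0.3111 = 0.5831 which rounds to 0.58
d₂ = d₁ − σ√T = 0.5831 − 0.3111 = 0.2720 which rounds to 0.27
exp(−rT) = exp(−0.053·2) = 0.8994
C = 225·N(0.58) − 219·0.8994·N(0.27) = 225·0.7190 − 219·0.8994·0.6064 = 161.7750 − 119.4418 = 42.3332

£42.33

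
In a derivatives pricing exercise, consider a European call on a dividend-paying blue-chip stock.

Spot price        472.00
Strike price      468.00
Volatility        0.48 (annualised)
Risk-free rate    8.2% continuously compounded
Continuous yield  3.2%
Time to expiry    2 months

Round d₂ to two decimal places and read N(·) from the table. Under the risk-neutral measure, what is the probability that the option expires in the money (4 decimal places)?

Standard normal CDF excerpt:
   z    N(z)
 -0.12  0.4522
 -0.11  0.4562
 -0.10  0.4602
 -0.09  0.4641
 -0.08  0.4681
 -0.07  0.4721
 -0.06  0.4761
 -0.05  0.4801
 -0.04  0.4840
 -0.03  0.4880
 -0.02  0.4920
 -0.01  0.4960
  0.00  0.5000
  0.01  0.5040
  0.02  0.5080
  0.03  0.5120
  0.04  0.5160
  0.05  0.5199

σ√T = 0.48 × 0.4082 = 0.1960
d₁ = [ln(472/468) + (0.082 − 0.032 + ½·0.48²)·0.1667] / (σ√T) = (0.0085 + 0.0275) / 0.1960 = 0.1839 which rounds to 0.18
d₂ = 0.1839 − 0.1960 = -0.0120 which rounds to -0.01
Risk-neutral Pr[S_T > K] = N(d₂) = N(-0.01) = 0.4960

0.4960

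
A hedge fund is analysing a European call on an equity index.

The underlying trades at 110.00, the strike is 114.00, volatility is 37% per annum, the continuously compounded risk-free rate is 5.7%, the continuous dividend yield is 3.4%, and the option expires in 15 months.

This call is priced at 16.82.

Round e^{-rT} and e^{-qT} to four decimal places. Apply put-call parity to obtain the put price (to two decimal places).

17.55

exp(−qT) = exp(−0.034·1.25) = 0.9584;  exp(−rT) = exp(−0.057·1.25) = 0.9312
Put-call parity: C − P = S·e^(−qT) − K·e^(−rT) = 110·0.9584 − 114·0.9312 = 105.4240 − 106.1568 = -0.7328
P = C − (C − P) = 16.82 − (-0.7328) = 17.5528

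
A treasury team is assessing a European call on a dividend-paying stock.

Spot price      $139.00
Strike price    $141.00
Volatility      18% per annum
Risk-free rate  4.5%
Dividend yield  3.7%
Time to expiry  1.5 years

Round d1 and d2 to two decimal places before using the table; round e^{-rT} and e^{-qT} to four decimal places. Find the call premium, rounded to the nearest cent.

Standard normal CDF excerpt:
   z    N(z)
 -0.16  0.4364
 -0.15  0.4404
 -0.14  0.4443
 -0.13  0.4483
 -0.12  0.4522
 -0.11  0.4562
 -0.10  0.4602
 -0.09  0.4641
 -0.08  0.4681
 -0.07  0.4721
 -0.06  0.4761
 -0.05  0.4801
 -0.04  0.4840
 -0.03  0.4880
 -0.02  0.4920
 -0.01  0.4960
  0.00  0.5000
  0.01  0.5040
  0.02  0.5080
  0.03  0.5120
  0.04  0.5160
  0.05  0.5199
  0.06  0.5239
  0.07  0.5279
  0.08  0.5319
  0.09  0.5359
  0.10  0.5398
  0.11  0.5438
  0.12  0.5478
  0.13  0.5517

σ√T = 0.18 × 1.2247 = 0.2205
d₁ = [ln(139/141) + (0.045 − 0.037 + 0.18²/2)·1.5] / 0.2205 = [-0.0143 + 0.0363] / 0.2205 = 0.0999 ⇒ 0.10
d₂ = d₁ − σ√T = 0.0999 − 0.2205 = -0.1206 ⇒ -0.12
e^(−qT) = e^(−0.037·1.5) = 0.9460;  e^(−rT) = e^(−0.045·1.5) = 0.9347
N(d₁) = N(0.10) = 0.5398;  N(d₂) = N(-0.12) = 0.4522
C = 139·0.9460·0.5398 − 141·0.9347·0.4522 = 70.9805 − 59.5967 = 11.3838

$11.38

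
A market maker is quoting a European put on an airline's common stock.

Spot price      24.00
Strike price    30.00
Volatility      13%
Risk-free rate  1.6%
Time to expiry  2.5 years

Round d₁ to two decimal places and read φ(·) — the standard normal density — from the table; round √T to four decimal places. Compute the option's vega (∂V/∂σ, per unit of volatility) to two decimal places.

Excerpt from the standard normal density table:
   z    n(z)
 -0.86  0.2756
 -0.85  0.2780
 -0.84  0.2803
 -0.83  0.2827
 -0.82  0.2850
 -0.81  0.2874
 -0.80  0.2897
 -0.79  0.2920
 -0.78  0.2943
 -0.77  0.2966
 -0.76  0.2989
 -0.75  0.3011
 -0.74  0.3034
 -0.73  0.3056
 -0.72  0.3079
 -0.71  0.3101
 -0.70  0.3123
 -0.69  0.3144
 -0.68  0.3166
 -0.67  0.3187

σ√T = 0.13·√2.5 = 0.2055
d₁ = [ln(24/30) + (0.016 + ½·0.13²)·2.5] / (σ√T) = (-0.2231 + 0.0611) / 0.2055 = -0.7882 → -0.79
√T = √2.5 = 1.5811
φ(d₁) = φ(-0.79) = 0.2920
vega = S·φ(d₁)·√T = 24·0.2920·1.5811 = 11.0803
(Call and put vega coincide under Black-Scholes.)

11.08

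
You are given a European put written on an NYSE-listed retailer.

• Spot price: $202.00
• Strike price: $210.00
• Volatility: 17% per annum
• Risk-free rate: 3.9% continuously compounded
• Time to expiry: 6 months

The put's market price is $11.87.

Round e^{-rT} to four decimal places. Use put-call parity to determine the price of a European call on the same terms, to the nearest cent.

e^(−rT) = e^(−0.039·0.5) = 0.9807
Put-call parity: C − P = S − K·e^(−rT) = 202 − 210·0.9807 = 202 − 205.9470 = -3.9470
C = P + (C − P) = 11.87 + (-3.9470) = 7.9230

$7.92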